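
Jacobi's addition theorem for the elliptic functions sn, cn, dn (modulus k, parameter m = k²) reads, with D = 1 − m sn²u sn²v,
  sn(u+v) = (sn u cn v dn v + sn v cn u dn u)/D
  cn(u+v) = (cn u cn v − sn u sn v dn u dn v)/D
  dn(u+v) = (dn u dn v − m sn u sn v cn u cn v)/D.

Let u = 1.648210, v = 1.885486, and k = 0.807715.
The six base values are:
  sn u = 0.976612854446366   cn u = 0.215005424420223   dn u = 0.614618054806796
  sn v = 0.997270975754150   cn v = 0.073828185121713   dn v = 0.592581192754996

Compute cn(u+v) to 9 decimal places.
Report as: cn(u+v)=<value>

m = k² = 0.652403521225
D = 1 − m·sn²u·sn²v = 0.3811469605372709
cn(u+v) = (cn u·cn v − sn u·sn v·dn u·dn v)/D = -0.338849086240307/0.3811469605372709 = -0.889024762948811

cn(u+v)=-0.889024763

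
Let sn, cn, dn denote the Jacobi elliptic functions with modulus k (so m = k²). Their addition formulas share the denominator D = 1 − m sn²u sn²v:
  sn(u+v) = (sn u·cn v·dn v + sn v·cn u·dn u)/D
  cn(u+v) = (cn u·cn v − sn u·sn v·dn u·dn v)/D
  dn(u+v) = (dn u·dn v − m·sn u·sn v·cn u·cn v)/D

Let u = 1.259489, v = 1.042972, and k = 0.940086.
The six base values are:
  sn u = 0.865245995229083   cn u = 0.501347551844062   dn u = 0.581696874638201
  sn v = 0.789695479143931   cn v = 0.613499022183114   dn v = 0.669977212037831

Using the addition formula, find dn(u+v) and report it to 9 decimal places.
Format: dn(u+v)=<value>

m = k² = 0.883761687396
D = 1 − m·sn²u·sn²v = 0.5873957762524377
dn(u+v) = (dn u·dn v − m·sn u·sn v·cn u·cn v)/D = 0.2039914544821562/0.5873957762524377 = 0.3472811053964565

dn(u+v)=0.347281105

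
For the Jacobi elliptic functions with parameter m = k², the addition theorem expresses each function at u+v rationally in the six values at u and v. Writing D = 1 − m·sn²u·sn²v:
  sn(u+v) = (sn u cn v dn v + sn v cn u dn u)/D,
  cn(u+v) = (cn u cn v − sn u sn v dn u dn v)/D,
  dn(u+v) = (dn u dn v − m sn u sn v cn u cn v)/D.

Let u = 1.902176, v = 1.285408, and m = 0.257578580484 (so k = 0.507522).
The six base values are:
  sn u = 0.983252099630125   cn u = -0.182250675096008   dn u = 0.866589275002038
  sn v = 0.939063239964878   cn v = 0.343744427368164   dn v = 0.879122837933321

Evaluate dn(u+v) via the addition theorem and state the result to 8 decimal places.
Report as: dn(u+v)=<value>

m = k² = 0.257578580484
D = 1 − m·sn²u·sn²v = 0.7804015902010285
dn(u+v) = (dn u·dn v − m·sn u·sn v·cn u·cn v)/D = 0.7767380114702467/0.7804015902010285 = 0.9953055211870621

dn(u+v)=0.99530552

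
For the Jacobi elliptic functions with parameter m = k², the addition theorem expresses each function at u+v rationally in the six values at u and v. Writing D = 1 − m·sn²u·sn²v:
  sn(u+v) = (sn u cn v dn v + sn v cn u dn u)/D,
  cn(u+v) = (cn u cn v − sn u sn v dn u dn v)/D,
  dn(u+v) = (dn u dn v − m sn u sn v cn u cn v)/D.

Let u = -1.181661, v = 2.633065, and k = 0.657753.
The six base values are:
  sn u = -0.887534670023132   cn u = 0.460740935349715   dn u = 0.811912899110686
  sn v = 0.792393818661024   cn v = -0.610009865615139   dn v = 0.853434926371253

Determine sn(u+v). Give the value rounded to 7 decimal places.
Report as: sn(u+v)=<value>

sn(u+v)=0.9649580

m = k² = 0.432639009009
D = 1 − m·sn²u·sn²v = 0.7860173866390111
sn(u+v) = (sn u·cn v·dn v + sn v·cn u·dn u)/D = 0.7584737301134859/0.7860173866390111 = 0.9649579551372253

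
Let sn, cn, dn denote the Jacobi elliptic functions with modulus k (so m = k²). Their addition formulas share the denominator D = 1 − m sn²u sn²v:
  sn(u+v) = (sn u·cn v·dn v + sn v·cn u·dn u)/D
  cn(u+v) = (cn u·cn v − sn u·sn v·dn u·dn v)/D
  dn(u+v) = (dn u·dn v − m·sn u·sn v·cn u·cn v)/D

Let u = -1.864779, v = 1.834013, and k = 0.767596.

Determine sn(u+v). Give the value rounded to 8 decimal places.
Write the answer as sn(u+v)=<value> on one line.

sn u = -0.9988957018134652, cn u = 0.04698272979068853, dn u = 0.6419477979100949
sn v = 0.9977720377654844, cn v = 0.06671552033307328, dn v = 0.6429765959270367
m = k² = 0.589203619216
D = 1 − m·sn²u·sn²v = 0.4147137084727831
sn(u+v) = (sn u·cn v·dn v + sn v·cn u·dn u)/D = -0.01275588404880831/0.4147137084727831 = -0.03075828888266774

sn(u+v)=-0.03075829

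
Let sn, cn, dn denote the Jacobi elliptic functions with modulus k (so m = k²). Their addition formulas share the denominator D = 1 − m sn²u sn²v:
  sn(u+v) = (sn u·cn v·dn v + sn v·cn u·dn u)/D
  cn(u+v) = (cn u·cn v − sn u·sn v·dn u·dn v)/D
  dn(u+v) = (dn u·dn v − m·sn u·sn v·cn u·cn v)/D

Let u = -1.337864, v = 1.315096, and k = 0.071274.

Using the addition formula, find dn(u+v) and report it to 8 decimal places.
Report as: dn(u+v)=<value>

dn(u+v)=0.99999868

sn u = -0.9726663439928721, cn u = 0.232207198991633, dn u = 0.9975940710240983
sn v = 0.9671416621420539, cn v = 0.2542380879197791, dn v = 0.9976213569372183
m = k² = 0.005079983076
D = 1 − m·sn²u·sn²v = 0.9955045804796705
dn(u+v) = (dn u·dn v − m·sn u·sn v·cn u·cn v)/D = 0.9955032699400418/0.9955045804796705 = 0.9999986835423419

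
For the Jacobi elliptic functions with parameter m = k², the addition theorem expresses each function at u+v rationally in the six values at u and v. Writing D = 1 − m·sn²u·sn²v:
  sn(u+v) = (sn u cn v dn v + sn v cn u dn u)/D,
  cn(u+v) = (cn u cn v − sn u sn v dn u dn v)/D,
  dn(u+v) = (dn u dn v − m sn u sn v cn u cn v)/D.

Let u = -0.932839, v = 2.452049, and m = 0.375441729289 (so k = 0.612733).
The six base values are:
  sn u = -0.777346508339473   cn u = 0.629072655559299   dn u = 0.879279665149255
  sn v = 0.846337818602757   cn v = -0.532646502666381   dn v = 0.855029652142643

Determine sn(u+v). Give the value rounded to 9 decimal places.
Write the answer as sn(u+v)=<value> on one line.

sn(u+v)=0.981687762

m = k² = 0.375441729289
D = 1 − m·sn²u·sn²v = 0.8374977639151429
sn(u+v) = (sn u·cn v·dn v + sn v·cn u·dn u)/D = 0.822161305705089/0.8374977639151429 = 0.9816877621996758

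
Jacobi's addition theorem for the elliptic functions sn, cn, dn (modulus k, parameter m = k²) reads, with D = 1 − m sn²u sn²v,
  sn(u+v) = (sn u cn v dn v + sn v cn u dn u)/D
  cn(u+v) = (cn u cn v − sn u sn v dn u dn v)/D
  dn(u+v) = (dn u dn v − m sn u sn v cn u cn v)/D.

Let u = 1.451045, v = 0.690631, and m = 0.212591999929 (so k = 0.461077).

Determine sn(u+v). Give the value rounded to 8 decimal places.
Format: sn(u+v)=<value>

sn(u+v)=0.91089758

sn u = 0.9818000643397024, cn u = 0.1899174390690761, dn u = 0.8916702882994528
sn v = 0.6288373197674853, cn v = 0.7775368964027659, dn v = 0.9570440900245794
m = k² = 0.212591999929
D = 1 − m·sn²u·sn²v = 0.9189655580012659
sn(u+v) = (sn u·cn v·dn v + sn v·cn u·dn u)/D = 0.8370835063928356/0.9189655580012659 = 0.9108975838153039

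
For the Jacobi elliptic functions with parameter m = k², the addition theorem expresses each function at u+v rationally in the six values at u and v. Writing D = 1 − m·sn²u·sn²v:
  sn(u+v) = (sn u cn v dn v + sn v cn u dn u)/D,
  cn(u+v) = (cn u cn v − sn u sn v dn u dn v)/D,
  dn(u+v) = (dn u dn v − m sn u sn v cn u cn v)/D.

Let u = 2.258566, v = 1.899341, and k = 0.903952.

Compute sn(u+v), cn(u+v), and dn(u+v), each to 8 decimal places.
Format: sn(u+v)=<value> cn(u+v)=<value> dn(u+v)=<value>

sn u = 0.9998577552560086, cn u = 0.01686621636335892, dn u = 0.427905631927756
sn v = 0.9848703494563602, cn v = 0.1732928006632327, dn v = 0.4554223256418092
m = k² = 0.817129218304
D = 1 − m·sn²u·sn²v = 0.2076349623230957
sn(u+v) = (sn u·cn v·dn v + sn v·cn u·dn u)/D = 0.08601814016856686/0.2076349623230957 = 0.4142758002128569
cn(u+v) = (cn u·cn v − sn u·sn v·dn u·dn v)/D = -0.1889792505563882/0.2076349623230957 = -0.9101513947459495
dn(u+v) = (dn u·dn v − m·sn u·sn v·cn u·cn v)/D = 0.1925259465091002/0.2076349623230957 = 0.9272327952626554

sn(u+v)=0.41427580 cn(u+v)=-0.91015139 dn(u+v)=0.92723280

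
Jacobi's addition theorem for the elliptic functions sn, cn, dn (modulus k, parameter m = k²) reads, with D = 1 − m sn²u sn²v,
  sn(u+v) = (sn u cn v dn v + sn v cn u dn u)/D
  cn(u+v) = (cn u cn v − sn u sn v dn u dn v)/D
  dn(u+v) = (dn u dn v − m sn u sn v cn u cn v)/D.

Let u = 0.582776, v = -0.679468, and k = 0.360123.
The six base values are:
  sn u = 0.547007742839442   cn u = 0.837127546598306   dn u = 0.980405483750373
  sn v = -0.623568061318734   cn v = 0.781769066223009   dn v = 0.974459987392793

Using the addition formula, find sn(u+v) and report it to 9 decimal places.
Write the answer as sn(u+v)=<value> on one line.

m = k² = 0.129688575129
D = 1 − m·sn²u·sn²v = 0.9849111412861241
sn(u+v) = (sn u·cn v·dn v + sn v·cn u·dn u)/D = -0.09506558481255731/0.9849111412861241 = -0.09652199150516061

sn(u+v)=-0.096521992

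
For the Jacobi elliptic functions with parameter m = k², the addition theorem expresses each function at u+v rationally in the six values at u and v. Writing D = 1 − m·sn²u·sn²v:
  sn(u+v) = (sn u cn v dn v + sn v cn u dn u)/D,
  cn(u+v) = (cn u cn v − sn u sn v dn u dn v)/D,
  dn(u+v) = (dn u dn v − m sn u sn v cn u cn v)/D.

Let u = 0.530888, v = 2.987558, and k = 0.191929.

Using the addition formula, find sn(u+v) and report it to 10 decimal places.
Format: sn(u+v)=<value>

sn u = 0.5055507130784352, cn u = 0.862796891803561, dn u = 0.9952814725514502
sn v = 0.1825148847949438, cn v = -0.9832030903268604, dn v = 0.999386264741198
m = k² = 0.036836741041
D = 1 − m·sn²u·sn²v = 0.9996863774852065
sn(u+v) = (sn u·cn v·dn v + sn v·cn u·dn u)/D = -0.3400237274302854/0.9996863774852065 = -0.3401303999816854

sn(u+v)=-0.3401304000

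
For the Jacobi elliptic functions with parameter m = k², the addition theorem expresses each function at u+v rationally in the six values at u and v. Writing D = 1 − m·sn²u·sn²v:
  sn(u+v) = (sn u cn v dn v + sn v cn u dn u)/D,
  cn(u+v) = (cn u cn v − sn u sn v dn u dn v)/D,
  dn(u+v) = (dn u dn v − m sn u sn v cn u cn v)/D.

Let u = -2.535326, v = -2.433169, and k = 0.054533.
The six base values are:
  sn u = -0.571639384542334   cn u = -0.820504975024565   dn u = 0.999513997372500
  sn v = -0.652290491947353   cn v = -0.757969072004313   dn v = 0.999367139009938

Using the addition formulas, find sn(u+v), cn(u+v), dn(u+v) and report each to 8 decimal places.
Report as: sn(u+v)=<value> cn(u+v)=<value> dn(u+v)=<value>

sn(u+v)=0.96835863 cn(u+v)=0.24956273 dn(u+v)=0.99860471

m = k² = 0.002973848089
D = 1 − m·sn²u·sn²v = 0.9995865288974495
sn(u+v) = (sn u·cn v·dn v + sn v·cn u·dn u)/D = 0.9679582461723346/0.9995865288974495 = 0.9683586344845992
cn(u+v) = (cn u·cn v − sn u·sn v·dn u·dn v)/D = 0.2494595406478369/0.9995865288974495 = 0.2495627276239831
dn(u+v) = (dn u·dn v − m·sn u·sn v·cn u·cn v)/D = 0.9981918162901109/0.9995865288974495 = 0.9986047104807655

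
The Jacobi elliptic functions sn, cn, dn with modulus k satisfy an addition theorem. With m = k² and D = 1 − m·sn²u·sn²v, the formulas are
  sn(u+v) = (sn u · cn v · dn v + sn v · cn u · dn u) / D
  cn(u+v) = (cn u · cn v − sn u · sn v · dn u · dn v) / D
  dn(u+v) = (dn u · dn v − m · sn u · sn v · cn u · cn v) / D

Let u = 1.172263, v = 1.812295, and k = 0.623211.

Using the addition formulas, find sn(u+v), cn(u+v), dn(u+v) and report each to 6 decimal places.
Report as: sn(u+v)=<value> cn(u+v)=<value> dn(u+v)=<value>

sn(u+v)=0.517748 cn(u+v)=-0.855533 dn(u+v)=0.946513

sn u = 0.8881473095834895, cn u = 0.4595588716145182, dn u = 0.8328470673125666
sn v = 0.9994412756706246, cn v = -0.0334235917560421, dn v = 0.7823310912252861
m = k² = 0.388391950521
D = 1 − m·sn²u·sn²v = 0.6939764899024196
sn(u+v) = (sn u·cn v·dn v + sn v·cn u·dn u)/D = 0.3593048554426153/0.6939764899024196 = 0.5177478785962005
cn(u+v) = (cn u·cn v − sn u·sn v·dn u·dn v)/D = -0.5937199587285612/0.6939764899024196 = -0.8555332455311915
dn(u+v) = (dn u·dn v − m·sn u·sn v·cn u·cn v)/D = 0.6568576526349346/0.6939764899024196 = 0.9465128317636463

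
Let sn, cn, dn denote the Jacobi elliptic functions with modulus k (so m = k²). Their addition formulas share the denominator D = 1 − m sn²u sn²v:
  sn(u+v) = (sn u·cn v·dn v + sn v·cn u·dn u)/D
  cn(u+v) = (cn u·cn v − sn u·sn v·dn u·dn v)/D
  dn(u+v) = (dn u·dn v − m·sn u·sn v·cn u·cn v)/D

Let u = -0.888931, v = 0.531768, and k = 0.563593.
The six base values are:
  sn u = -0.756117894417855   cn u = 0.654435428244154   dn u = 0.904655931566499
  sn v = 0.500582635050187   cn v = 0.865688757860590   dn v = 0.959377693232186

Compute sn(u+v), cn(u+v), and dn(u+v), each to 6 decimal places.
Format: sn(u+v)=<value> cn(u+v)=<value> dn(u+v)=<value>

sn(u+v)=-0.347418 cn(u+v)=0.937710 dn(u+v)=0.980643

m = k² = 0.317637069649
D = 1 − m·sn²u·sn²v = 0.9544947218305326
sn(u+v) = (sn u·cn v·dn v + sn v·cn u·dn u)/D = -0.3316085229424386/0.9544947218305326 = -0.3474178697462872
cn(u+v) = (cn u·cn v − sn u·sn v·dn u·dn v)/D = 0.8950396424261218/0.9544947218305326 = 0.9377104157366238
dn(u+v) = (dn u·dn v − m·sn u·sn v·cn u·cn v)/D = 0.9360189441359489/0.9544947218305326 = 0.9806433945919043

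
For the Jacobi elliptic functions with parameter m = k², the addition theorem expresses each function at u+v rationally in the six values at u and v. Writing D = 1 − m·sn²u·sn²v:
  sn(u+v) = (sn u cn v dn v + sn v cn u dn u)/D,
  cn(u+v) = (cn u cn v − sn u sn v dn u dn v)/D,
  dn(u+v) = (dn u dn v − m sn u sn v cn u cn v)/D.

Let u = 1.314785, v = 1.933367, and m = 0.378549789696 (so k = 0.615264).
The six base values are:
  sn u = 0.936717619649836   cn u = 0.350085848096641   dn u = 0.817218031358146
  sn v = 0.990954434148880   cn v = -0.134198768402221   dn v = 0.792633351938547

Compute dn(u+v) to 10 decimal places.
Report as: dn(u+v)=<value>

m = k² = 0.378549789696
D = 1 − m·sn²u·sn²v = 0.6738271873572726
dn(u+v) = (dn u·dn v − m·sn u·sn v·cn u·cn v)/D = 0.6642627999674112/0.6738271873572726 = 0.9858058749048512

dn(u+v)=0.9858058749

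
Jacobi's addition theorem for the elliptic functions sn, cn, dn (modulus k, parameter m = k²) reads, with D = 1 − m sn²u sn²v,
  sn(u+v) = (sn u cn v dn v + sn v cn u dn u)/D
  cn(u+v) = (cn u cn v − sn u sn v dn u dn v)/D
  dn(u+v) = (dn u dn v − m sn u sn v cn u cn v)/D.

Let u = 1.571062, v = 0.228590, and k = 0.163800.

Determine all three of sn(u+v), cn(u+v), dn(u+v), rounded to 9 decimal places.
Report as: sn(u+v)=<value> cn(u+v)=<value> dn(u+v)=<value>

sn(u+v)=0.976921703 cn(u+v)=-0.213597721 dn(u+v)=0.987113809

sn u = 0.9999470403777024, cn u = 0.01029157130245493, dn u = 0.9864950084945615
sn v = 0.226552948159484, cn v = 0.973998850964541, dn v = 0.9993112100053397
m = k² = 0.02683044
D = 1 − m·sn²u·sn²v = 0.9986230403004541
sn(u+v) = (sn u·cn v·dn v + sn v·cn u·dn u)/D = 0.9755765209925818/0.9986230403004541 = 0.9769217028069587
cn(u+v) = (cn u·cn v − sn u·sn v·dn u·dn v)/D = -0.2133036059398272/0.9986230403004541 = -0.2135977213941018
dn(u+v) = (dn u·dn v − m·sn u·sn v·cn u·cn v)/D = 0.9857545929225542/0.9986230403004541 = 0.9871138088562144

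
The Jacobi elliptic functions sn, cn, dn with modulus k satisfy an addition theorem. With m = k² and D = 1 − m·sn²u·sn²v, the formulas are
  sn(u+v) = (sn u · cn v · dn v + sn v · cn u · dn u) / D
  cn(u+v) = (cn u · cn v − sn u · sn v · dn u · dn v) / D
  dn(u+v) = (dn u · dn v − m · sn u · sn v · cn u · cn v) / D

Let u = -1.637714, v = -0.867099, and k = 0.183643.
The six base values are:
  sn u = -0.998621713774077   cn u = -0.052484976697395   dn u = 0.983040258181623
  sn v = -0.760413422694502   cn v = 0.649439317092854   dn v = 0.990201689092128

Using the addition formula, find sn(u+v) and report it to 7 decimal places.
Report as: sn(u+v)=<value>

m = k² = 0.033724751449
D = 1 − m·sn²u·sn²v = 0.9805531028939941
sn(u+v) = (sn u·cn v·dn v + sn v·cn u·dn u)/D = -0.6029561533681917/0.9805531028939941 = -0.6149143290543197

sn(u+v)=-0.6149143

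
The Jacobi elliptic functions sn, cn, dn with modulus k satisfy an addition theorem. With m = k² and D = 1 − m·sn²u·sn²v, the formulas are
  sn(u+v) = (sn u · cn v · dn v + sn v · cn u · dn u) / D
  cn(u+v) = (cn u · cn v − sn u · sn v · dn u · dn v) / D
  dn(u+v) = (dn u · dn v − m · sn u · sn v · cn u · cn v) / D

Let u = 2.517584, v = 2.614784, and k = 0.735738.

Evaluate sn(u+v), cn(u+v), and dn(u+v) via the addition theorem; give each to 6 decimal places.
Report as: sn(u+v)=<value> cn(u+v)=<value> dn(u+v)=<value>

sn u = 0.9051005952265644, cn u = -0.4251974982528928, dn u = 0.7460259244753156
sn v = 0.8714154832799722, cn v = -0.4905456711662356, dn v = 0.7674293808684939
m = k² = 0.541310404644
D = 1 − m·sn²u·sn²v = 0.6632631691812217
sn(u+v) = (sn u·cn v·dn v + sn v·cn u·dn u)/D = -0.6171536839083365/0.6632631691812217 = -0.9304808597621877
cn(u+v) = (cn u·cn v − sn u·sn v·dn u·dn v)/D = -0.2429801679781438/0.6632631691812217 = -0.3663405104765511
dn(u+v) = (dn u·dn v − m·sn u·sn v·cn u·cn v)/D = 0.4834712451135466/0.6632631691812217 = 0.7289282257454116

sn(u+v)=-0.930481 cn(u+v)=-0.366341 dn(u+v)=0.728928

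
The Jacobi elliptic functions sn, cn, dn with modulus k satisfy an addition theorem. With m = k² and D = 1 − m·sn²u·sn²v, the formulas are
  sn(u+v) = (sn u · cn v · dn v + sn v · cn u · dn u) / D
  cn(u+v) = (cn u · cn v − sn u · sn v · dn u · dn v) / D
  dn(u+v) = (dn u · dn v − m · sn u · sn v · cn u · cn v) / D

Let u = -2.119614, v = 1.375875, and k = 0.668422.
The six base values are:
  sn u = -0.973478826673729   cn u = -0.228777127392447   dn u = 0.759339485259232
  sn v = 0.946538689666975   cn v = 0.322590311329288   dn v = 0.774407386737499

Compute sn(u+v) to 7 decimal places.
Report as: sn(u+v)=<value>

sn(u+v)=-0.6567599

m = k² = 0.446787970084
D = 1 − m·sn²u·sn²v = 0.6206577359947984
sn(u+v) = (sn u·cn v·dn v + sn v·cn u·dn u)/D = -0.4076231317852474/0.6206577359947984 = -0.6567599308689896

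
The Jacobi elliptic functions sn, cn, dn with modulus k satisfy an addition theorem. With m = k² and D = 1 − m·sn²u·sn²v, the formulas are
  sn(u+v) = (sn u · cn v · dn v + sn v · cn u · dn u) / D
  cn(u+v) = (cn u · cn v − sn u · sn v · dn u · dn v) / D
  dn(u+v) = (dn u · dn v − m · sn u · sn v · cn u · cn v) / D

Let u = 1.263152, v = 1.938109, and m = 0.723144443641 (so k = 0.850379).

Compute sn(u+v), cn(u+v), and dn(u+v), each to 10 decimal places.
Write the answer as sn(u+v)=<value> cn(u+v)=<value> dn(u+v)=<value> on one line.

sn(u+v)=0.7942573487 cn(u+v)=-0.6075814876 dn(u+v)=0.7374334779

sn u = 0.8851220378193115, cn u = 0.4653589777436225, dn u = 0.6583760157696677
sn v = 0.9958367365845079, cn v = 0.09115478083302854, dn v = 0.5318498884844555
m = k² = 0.723144443641
D = 1 − m·sn²u·sn²v = 0.4381664774392598
sn(u+v) = (sn u·cn v·dn v + sn v·cn u·dn u)/D = 0.3480169446638445/0.4381664774392598 = 0.794257348708489
cn(u+v) = (cn u·cn v − sn u·sn v·dn u·dn v)/D = -0.266221840160367/0.4381664774392598 = -0.6075814875574812
dn(u+v) = (dn u·dn v − m·sn u·sn v·cn u·cn v)/D = 0.3231186293720952/0.4381664774392598 = 0.7374334779339366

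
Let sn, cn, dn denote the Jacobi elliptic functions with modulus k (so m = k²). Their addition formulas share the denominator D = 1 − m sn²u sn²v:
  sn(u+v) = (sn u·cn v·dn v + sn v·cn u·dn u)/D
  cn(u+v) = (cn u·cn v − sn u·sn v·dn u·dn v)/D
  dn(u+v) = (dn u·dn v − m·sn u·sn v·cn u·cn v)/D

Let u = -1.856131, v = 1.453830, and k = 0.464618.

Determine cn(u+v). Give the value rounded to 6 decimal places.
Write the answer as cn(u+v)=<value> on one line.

sn u = -0.9860784147118716, cn u = -0.1662809671589691, dn u = 0.8888750071149262
sn v = 0.982059571672278, cn v = 0.1885709354244757, dn v = 0.8898349458468321
m = k² = 0.215869885924
D = 1 − m·sn²u·sn²v = 0.7975626553314
cn(u+v) = (cn u·cn v − sn u·sn v·dn u·dn v)/D = 0.7345925090626905/0.7975626553314 = 0.9210467718770704

cn(u+v)=0.921047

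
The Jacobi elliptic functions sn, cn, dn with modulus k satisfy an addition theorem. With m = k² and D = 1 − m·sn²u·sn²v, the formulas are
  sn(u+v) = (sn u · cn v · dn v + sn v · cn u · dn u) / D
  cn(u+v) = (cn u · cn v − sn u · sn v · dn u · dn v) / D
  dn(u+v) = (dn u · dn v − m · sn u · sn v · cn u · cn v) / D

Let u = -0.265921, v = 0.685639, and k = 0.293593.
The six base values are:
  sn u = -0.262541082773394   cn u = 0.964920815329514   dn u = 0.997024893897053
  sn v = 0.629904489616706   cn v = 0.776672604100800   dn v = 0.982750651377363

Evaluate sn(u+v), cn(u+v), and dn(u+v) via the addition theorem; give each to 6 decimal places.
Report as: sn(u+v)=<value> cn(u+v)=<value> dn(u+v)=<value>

m = k² = 0.086196849649
D = 1 − m·sn²u·sn²v = 0.9976425887866105
sn(u+v) = (sn u·cn v·dn v + sn v·cn u·dn u)/D = 0.4056084823318921/0.9976425887866105 = 0.4065669277664019
cn(u+v) = (cn u·cn v − sn u·sn v·dn u·dn v)/D = 0.9114672204864359/0.9976425887866105 = 0.9136210008786955
dn(u+v) = (dn u·dn v − m·sn u·sn v·cn u·cn v)/D = 0.9905098590534387/0.9976425887866105 = 0.9928504157567621

sn(u+v)=0.406567 cn(u+v)=0.913621 dn(u+v)=0.992850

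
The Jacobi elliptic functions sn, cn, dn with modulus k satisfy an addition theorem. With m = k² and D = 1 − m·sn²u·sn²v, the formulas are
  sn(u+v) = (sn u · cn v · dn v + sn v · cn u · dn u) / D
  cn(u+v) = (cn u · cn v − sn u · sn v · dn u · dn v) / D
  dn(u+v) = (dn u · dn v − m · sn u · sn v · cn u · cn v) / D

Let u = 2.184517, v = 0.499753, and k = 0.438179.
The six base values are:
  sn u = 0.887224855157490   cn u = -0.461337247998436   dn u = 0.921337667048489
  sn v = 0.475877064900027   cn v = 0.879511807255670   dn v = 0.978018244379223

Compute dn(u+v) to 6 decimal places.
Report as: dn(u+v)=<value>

dn(u+v)=0.967077

m = k² = 0.192000836041
D = 1 − m·sn²u·sn²v = 0.965773690907685
dn(u+v) = (dn u·dn v − m·sn u·sn v·cn u·cn v)/D = 0.9339771617497163/0.965773690907685 = 0.9670766252411736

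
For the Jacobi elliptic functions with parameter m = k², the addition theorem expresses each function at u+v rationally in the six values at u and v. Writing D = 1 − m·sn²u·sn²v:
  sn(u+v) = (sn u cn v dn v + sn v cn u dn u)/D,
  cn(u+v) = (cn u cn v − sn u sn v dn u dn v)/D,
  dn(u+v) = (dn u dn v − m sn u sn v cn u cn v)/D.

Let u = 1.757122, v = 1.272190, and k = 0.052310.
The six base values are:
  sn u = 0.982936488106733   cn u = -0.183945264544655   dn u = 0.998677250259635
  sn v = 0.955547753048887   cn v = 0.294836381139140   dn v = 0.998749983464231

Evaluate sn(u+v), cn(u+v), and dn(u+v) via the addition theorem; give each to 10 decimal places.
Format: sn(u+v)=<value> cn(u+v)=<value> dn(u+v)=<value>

sn(u+v)=0.1141828186 cn(u+v)=-0.9934597546 dn(u+v)=0.9999821621

m = k² = 0.0027363361
D = 1 − m·sn²u·sn²v = 0.9975860673697463
sn(u+v) = (sn u·cn v·dn v + sn v·cn u·dn u)/D = 0.1139071889517824/0.9975860673697463 = 0.1141828185833751
cn(u+v) = (cn u·cn v − sn u·sn v·dn u·dn v)/D = -0.9910616096466147/0.9975860673697463 = -0.993459754565003
dn(u+v) = (dn u·dn v − m·sn u·sn v·cn u·cn v)/D = 0.9975682724836914/0.9975860673697463 = 0.9999821620543461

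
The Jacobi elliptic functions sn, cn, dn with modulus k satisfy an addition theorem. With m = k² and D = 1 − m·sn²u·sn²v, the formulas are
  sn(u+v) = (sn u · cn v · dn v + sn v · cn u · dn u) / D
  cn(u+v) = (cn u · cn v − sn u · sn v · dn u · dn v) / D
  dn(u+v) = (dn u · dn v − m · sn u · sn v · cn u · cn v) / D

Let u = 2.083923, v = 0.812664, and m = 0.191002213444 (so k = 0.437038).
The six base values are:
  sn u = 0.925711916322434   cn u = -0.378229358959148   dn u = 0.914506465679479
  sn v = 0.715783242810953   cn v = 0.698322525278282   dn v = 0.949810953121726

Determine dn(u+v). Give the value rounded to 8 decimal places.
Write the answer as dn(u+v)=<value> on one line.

dn(u+v)=0.98460462

m = k² = 0.191002213444
D = 1 − m·sn²u·sn²v = 0.9161403274067423
dn(u+v) = (dn u·dn v − m·sn u·sn v·cn u·cn v)/D = 0.9020360019122776/0.9161403274067423 = 0.984604623251998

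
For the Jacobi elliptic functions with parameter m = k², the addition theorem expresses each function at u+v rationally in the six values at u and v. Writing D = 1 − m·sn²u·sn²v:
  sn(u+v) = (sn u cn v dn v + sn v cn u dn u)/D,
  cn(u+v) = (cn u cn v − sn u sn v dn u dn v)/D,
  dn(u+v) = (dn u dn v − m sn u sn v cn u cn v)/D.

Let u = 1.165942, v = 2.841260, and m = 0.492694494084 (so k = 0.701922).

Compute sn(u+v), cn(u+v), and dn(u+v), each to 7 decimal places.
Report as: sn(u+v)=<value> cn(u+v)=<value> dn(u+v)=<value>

sn u = 0.8758455212300381, cn u = 0.4825915694884058, dn u = 0.7887023547200422
sn v = 0.7247708929821479, cn v = -0.6889899510775611, dn v = 0.8609245648409714
m = k² = 0.492694494084
D = 1 − m·sn²u·sn²v = 0.8014663060478714
sn(u+v) = (sn u·cn v·dn v + sn v·cn u·dn u)/D = -0.2436607637676259/0.8014663060478714 = -0.3040187240922791
cn(u+v) = (cn u·cn v − sn u·sn v·dn u·dn v)/D = -0.7635297452818701/0.8014663060478714 = -0.9526660566018413
dn(u+v) = (dn u·dn v − m·sn u·sn v·cn u·cn v)/D = 0.7830049092211406/0.8014663060478714 = 0.9769654735483939

sn(u+v)=-0.3040187 cn(u+v)=-0.9526661 dn(u+v)=0.9769655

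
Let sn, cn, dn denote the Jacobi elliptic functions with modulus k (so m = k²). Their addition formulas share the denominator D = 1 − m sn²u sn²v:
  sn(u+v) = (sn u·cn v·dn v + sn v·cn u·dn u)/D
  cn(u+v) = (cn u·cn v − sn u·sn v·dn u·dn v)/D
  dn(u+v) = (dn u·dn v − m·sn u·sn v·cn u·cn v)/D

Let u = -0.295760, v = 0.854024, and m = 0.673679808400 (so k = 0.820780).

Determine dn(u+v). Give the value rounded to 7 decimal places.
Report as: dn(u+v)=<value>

sn u = -0.288742713793483, cn u = 0.9574067292593962, dn u = 0.9715110539841948
sn v = 0.7133648699543196, cn v = 0.700792809834017, dn v = 0.8106611259482125
m = k² = 0.6736798084
D = 1 − m·sn²u·sn²v = 0.9714175774319208
dn(u+v) = (dn u·dn v − m·sn u·sn v·cn u·cn v)/D = 0.8806689707003398/0.9714175774319208 = 0.906581259347306

dn(u+v)=0.9065813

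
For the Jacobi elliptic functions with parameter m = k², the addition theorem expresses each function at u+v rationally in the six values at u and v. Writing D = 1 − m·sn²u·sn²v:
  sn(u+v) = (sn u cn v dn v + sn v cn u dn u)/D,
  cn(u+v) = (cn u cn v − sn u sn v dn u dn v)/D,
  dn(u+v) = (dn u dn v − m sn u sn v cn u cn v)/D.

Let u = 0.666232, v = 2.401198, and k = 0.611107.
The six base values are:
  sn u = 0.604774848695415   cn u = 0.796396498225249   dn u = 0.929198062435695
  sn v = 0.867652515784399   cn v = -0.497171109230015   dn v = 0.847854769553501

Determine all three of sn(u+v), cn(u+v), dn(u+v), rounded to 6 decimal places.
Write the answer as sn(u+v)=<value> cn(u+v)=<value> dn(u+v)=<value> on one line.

m = k² = 0.373451765449
D = 1 − m·sn²u·sn²v = 0.8971714716034758
sn(u+v) = (sn u·cn v·dn v + sn v·cn u·dn u)/D = 0.3871415358442241/0.8971714716034758 = 0.4315134264716452
cn(u+v) = (cn u·cn v − sn u·sn v·dn u·dn v)/D = -0.809344228794721/0.8971714716034758 = -0.902106514096146
dn(u+v) = (dn u·dn v − m·sn u·sn v·cn u·cn v)/D = 0.8654156419587326/0.8971714716034758 = 0.9646045035426869

sn(u+v)=0.431513 cn(u+v)=-0.902107 dn(u+v)=0.964605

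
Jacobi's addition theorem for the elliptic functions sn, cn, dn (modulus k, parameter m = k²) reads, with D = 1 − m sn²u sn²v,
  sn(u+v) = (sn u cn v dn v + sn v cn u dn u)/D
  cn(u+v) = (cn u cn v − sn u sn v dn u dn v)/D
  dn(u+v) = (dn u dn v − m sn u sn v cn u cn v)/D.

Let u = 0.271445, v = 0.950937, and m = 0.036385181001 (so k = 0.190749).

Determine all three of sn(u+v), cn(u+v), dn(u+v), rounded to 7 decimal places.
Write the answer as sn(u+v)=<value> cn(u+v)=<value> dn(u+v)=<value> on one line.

sn(u+v)=0.9370838 cn(u+v)=0.3491045 dn(u+v)=0.9838949

sn u = 0.2680086818837862, cn u = 0.9634164968667059, dn u = 0.9986923958051229
sn v = 0.8114275030802515, cn v = 0.5844530838698247, dn v = 0.9879491210932412
m = k² = 0.036385181001
D = 1 − m·sn²u·sn²v = 0.9982792344092777
sn(u+v) = (sn u·cn v·dn v + sn v·cn u·dn u)/D = 0.9354713015478813/0.9982792344092777 = 0.9370838031118995
cn(u+v) = (cn u·cn v − sn u·sn v·dn u·dn v)/D = 0.3485037644460766/0.9982792344092777 = 0.3491044914425176
dn(u+v) = (dn u·dn v − m·sn u·sn v·cn u·cn v)/D = 0.9822018730468984/0.9982792344092777 = 0.9838949255797223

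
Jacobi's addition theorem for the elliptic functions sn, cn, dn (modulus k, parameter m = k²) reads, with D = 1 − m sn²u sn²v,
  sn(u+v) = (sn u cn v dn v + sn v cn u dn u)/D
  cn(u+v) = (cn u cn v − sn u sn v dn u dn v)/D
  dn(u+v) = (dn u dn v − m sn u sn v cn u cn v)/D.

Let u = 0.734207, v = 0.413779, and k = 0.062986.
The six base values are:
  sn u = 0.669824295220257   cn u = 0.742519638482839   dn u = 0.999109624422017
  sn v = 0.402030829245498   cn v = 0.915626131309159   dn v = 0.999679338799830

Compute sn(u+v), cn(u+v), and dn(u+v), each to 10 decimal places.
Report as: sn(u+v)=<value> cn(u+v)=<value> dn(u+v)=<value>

sn(u+v)=0.9116242261 cn(u+v)=0.4110246591 dn(u+v)=0.9983501358

m = k² = 0.003967236196
D = 1 − m·sn²u·sn²v = 0.9997123074837692
sn(u+v) = (sn u·cn v·dn v + sn v·cn u·dn u)/D = 0.9113619586334846/0.9997123074837692 = 0.9116242261009485
cn(u+v) = (cn u·cn v − sn u·sn v·dn u·dn v)/D = 0.4109064103786421/0.9997123074837692 = 0.4110246590970507
dn(u+v) = (dn u·dn v − m·sn u·sn v·cn u·cn v)/D = 0.9980629179749008/0.9997123074837692 = 0.9983501358375592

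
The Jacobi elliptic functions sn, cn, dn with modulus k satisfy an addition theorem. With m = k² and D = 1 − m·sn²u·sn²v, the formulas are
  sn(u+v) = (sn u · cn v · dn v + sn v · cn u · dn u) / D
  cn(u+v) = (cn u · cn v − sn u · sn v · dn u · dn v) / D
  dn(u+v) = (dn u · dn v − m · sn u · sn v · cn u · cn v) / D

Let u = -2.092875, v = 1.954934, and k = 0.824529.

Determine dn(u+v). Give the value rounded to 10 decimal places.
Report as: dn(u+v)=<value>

sn u = -0.9996583328050459, cn u = -0.02613843249768636, dn u = 0.566229999526108
sn v = 0.9986501673868851, cn v = 0.05194076605274886, dn v = 0.5674381478555986
m = k² = 0.679848071841
D = 1 − m·sn²u·sn²v = 0.3224492827405865
dn(u+v) = (dn u·dn v − m·sn u·sn v·cn u·cn v)/D = 0.3203790671373381/0.3224492827405865 = 0.9935797171398459

dn(u+v)=0.9935797171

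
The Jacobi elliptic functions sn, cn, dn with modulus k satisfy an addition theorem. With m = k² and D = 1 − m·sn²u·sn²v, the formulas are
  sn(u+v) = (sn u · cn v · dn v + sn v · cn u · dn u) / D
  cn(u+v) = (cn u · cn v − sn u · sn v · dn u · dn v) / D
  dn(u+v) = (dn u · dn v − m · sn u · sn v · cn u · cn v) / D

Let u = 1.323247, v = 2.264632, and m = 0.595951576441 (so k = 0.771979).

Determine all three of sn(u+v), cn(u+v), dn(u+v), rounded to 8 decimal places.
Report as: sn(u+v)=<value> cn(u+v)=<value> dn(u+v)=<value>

sn u = 0.9170309573883103, cn u = 0.3988160267485234, dn u = 0.7062839645705972
sn v = 0.9790443446663956, cn v = -0.2036471732599008, dn v = 0.6548006027411811
m = k² = 0.595951576441
D = 1 − m·sn²u·sn²v = 0.5196213547317908
sn(u+v) = (sn u·cn v·dn v + sn v·cn u·dn u)/D = 0.1534901190475602/0.5196213547317908 = 0.2953883970507449
cn(u+v) = (cn u·cn v − sn u·sn v·dn u·dn v)/D = -0.4964344223037595/0.5196213547317908 = -0.9553772526535219
dn(u+v) = (dn u·dn v − m·sn u·sn v·cn u·cn v)/D = 0.5059310229605012/0.5196213547317908 = 0.9736532541501185

sn(u+v)=0.29538840 cn(u+v)=-0.95537725 dn(u+v)=0.97365325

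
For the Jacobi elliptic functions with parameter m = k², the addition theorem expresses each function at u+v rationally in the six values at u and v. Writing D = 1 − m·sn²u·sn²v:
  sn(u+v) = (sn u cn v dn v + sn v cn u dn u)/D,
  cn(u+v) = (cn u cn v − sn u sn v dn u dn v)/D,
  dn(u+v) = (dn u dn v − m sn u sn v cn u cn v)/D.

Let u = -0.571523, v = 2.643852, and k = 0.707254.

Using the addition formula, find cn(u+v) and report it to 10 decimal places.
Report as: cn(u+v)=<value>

sn u = -0.5286701753510555, cn u = 0.8488273356191377, dn u = 0.9274673723892149
sn v = 0.8332751071696678, cn v = -0.552858567602401, dn v = 0.8078871954121426
m = k² = 0.500208220516
D = 1 − m·sn²u·sn²v = 0.902927265835836
cn(u+v) = (cn u·cn v − sn u·sn v·dn u·dn v)/D = -0.139198901030946/0.902927265835836 = -0.1541640243880443

cn(u+v)=-0.1541640244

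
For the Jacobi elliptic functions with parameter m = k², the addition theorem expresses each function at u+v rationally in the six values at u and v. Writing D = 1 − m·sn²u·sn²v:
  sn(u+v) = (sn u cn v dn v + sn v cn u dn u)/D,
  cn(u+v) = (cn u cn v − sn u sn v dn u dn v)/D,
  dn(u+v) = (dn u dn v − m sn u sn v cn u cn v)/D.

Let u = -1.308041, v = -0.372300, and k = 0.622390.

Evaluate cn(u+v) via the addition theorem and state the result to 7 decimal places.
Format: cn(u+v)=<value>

cn(u+v)=0.0692641

sn u = -0.9339372819539176, cn u = 0.3574369222345791, dn u = 0.8137084477849351
sn v = -0.3607456353331632, cn v = 0.9326642410793246, dn v = 0.9744684498166928
m = k² = 0.3873693121
D = 1 − m·sn²u·sn²v = 0.9560293578935318
cn(u+v) = (cn u·cn v − sn u·sn v·dn u·dn v)/D = 0.0662184964531382/0.9560293578935318 = 0.06926408264181425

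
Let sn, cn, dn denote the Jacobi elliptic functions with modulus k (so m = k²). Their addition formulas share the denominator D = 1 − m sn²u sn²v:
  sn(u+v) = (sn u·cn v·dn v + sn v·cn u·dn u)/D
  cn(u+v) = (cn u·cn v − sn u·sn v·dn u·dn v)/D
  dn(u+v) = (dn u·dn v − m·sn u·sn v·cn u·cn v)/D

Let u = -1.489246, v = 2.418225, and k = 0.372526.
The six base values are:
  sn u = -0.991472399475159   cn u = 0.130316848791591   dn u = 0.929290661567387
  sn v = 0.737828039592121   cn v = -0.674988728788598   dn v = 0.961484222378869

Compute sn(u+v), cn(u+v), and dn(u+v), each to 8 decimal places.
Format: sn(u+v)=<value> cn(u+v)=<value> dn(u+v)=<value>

sn(u+v)=0.79159735 cn(u+v)=0.61104307 dn(u+v)=0.95553102

m = k² = 0.138775620676
D = 1 − m·sn²u·sn²v = 0.925734903894455
sn(u+v) = (sn u·cn v·dn v + sn v·cn u·dn u)/D = 0.7328092983243029/0.925734903894455 = 0.7915973517272198
cn(u+v) = (cn u·cn v − sn u·sn v·dn u·dn v)/D = 0.5656638971844665/0.925734903894455 = 0.6110430694627444
dn(u+v) = (dn u·dn v − m·sn u·sn v·cn u·cn v)/D = 0.8845684202468766/0.925734903894455 = 0.9555310235420573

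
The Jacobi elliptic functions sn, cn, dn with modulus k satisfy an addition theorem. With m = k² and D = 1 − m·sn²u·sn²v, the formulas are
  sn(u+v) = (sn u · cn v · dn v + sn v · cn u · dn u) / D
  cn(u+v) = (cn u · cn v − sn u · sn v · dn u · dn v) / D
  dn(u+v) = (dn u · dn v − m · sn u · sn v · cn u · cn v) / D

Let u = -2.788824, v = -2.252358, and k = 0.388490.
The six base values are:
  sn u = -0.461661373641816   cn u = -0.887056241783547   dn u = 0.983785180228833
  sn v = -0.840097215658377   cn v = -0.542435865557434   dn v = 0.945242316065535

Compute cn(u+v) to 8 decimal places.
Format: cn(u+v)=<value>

m = k² = 0.1509244801
D = 1 − m·sn²u·sn²v = 0.9772979091124495
cn(u+v) = (cn u·cn v − sn u·sn v·dn u·dn v)/D = 0.1205123343336185/0.9772979091124495 = 0.1233117693284168

cn(u+v)=0.12331177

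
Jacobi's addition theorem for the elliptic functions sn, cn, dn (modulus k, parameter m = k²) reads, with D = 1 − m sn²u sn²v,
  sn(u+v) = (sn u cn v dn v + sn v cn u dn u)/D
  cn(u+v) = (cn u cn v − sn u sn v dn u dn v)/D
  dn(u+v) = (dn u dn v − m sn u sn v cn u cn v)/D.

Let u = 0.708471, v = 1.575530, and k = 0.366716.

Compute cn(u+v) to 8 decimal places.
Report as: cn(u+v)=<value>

sn u = 0.6451948556053736, cn u = 0.7640180615014027, dn u = 0.9716063449102628
sn v = 0.998807849422918, cn v = 0.04881475116361341, dn v = 0.9305051458888464
m = k² = 0.134480624656
D = 1 − m·sn²u·sn²v = 0.9441522857346872
cn(u+v) = (cn u·cn v − sn u·sn v·dn u·dn v)/D = -0.5453200540064997/0.9441522857346872 = -0.5775763743262685

cn(u+v)=-0.57757637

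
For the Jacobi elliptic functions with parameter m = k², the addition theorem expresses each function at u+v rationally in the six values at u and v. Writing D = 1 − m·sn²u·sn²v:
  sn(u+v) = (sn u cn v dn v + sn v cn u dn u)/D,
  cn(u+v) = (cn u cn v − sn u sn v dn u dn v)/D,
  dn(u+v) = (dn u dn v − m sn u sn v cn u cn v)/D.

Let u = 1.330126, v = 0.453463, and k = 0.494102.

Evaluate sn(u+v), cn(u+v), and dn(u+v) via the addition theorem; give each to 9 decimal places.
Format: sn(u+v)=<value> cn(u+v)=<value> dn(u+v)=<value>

sn u = 0.952955748627095, cn u = 0.303109454089728, dn u = 0.8822093652508032
sn v = 0.4348120141418005, cn v = 0.9005212448121092, dn v = 0.976648931793974
m = k² = 0.244136786404
D = 1 − m·sn²u·sn²v = 0.9580838136034806
sn(u+v) = (sn u·cn v·dn v + sn v·cn u·dn u)/D = 0.9543893578307724/0.9580838136034806 = 0.996143911711844
cn(u+v) = (cn u·cn v − sn u·sn v·dn u·dn v)/D = -0.08405681143342745/0.9580838136034806 = -0.08773429864896538
dn(u+v) = (dn u·dn v − m·sn u·sn v·cn u·cn v)/D = 0.8339966387512449/0.9580838136034806 = 0.8704840087157642

sn(u+v)=0.996143912 cn(u+v)=-0.087734299 dn(u+v)=0.870484009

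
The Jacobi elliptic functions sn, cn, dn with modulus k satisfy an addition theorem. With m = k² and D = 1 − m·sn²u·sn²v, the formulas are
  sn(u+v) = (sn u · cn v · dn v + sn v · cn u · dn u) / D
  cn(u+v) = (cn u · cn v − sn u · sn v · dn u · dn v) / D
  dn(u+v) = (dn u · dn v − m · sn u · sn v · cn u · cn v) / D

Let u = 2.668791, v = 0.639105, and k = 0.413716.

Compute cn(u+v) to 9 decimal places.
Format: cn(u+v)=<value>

sn u = 0.5774564104355421, cn u = -0.8164215173835748, dn u = 0.9710434477773069
sn v = 0.5909690302553383, cn v = 0.8066942452249582, dn v = 0.969650970747548
m = k² = 0.171160928656
D = 1 − m·sn²u·sn²v = 0.9800670080010172
cn(u+v) = (cn u·cn v − sn u·sn v·dn u·dn v)/D = -0.9799227392091202/0.9800670080010172 = -0.9998527970121235

cn(u+v)=-0.999852797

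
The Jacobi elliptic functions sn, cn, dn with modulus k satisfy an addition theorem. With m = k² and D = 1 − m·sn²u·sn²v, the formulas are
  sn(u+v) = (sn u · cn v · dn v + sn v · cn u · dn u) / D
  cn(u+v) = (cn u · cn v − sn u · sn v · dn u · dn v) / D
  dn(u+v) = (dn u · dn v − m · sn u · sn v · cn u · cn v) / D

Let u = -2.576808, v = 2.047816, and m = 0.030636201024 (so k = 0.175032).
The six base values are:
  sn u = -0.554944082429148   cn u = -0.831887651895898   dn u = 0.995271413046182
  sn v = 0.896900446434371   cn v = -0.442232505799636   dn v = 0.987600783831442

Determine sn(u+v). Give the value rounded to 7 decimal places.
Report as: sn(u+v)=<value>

sn(u+v)=-0.5040465

m = k² = 0.030636201024
D = 1 − m·sn²u·sn²v = 0.9924103483979278
sn(u+v) = (sn u·cn v·dn v + sn v·cn u·dn u)/D = -0.5002209441050401/0.9924103483979278 = -0.5040464812892761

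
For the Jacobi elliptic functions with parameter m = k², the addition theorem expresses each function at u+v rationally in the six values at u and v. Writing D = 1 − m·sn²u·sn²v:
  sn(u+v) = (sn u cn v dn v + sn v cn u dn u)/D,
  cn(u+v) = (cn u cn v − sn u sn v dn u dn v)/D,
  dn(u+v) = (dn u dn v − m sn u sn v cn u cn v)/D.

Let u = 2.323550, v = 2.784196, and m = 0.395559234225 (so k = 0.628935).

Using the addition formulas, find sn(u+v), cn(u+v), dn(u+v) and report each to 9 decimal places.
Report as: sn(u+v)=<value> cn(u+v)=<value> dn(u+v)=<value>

sn(u+v)=-0.985897831 cn(u+v)=-0.167348341 dn(u+v)=0.784549926

sn u = 0.906817964869071, cn u = -0.4215224532462255, dn u = 0.8214159705743121
sn v = 0.6732944500205648, cn v = -0.739374454232431, dn v = 0.9059155288562038
m = k² = 0.395559234225
D = 1 − m·sn²u·sn²v = 0.8525442110215053
sn(u+v) = (sn u·cn v·dn v + sn v·cn u·dn u)/D = -0.8405214882957726/0.8525442110215053 = -0.9858978307865966
cn(u+v) = (cn u·cn v − sn u·sn v·dn u·dn v)/D = -0.1426718593813808/0.8525442110215053 = -0.1673483410443121
dn(u+v) = (dn u·dn v − m·sn u·sn v·cn u·cn v)/D = 0.66886349797728/0.8525442110215053 = 0.7845499263620101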